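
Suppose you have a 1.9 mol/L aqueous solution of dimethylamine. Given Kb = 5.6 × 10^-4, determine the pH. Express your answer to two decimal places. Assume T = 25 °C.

(CH3)2NH + H2O ⇌ (CH3)2NH2+ + OH-
Kb = [OH-]²/(1.9 − [OH-]) = 5.6 × 10^-4
Neglecting [OH-] in the denominator: [OH-] = √(5.6 × 10^-4 × 1.9) = 3.26 × 10^-2 M
([OH-]/C₀ = 1.7% < 5%, so the approximation holds.)
pOH = 1.49, so pH = 14.00 − pOH = 12.51

pH = 12.51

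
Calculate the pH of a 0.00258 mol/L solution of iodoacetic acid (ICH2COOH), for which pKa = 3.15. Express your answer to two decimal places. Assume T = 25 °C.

ICH2COOH ⇌ ICH2COO- + H+
Ka = 10^(−3.15) = 7.08 × 10^-4
From the ICE table, Ka = [H+]²/(0.00258 − [H+]) = 7.08 × 10^-4.
Here C₀/Ka ≈ 3.64, so the small-[H+] approximation fails. Use the quadratic:
[H+] = [−0.000708 + √(0.000708² + 7.31e-06)]/2 = 1.04 × 10^-3 M
pH = −log[H+] = −log(1.04 × 10^-3) = 2.98

pH = 2.98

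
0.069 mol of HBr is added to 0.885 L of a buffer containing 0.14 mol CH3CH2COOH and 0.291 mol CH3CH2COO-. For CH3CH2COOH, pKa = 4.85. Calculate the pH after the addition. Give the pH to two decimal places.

After neutralization: n(CH3CH2COOH) = 0.209 mol, n(CH3CH2COO-) = 0.222 mol.
pH = pKa + log([A⁻]/[HA]) = 4.85 + log(0.222/0.209) = 4.85 +0.026

pH = 4.88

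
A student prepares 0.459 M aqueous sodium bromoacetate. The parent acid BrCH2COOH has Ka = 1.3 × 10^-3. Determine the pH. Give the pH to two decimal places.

BrCH2COO- is the conjugate base of the weak acid BrCH2COOH.
Kb = Kw/Ka = 1.0×10^-14 / 1.3 × 10^-3 = 7.69 × 10^-12
Kb = [OH-]²/(0.459 − [OH-]) = 7.69 × 10^-12
Assume [OH-] ≪ 0.459: [OH-] ≈ √(7.69 × 10^-12 × 0.459) = 1.88 × 10^-6 M
pOH = 5.73, so pH = 14.00 − pOH = 8.27

pH = 8.27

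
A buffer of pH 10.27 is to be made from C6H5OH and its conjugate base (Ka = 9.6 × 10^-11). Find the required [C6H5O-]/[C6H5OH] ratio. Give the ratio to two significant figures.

pKa = -log(9.6 × 10^-11) = 10.018
pH = pKa + log(r) ⇒ log(r) = 10.27 − 10.018 = +0.252
r = [C6H5O-]/[C6H5OH] = 10^(+0.252) = 1.79

ratio = 1.8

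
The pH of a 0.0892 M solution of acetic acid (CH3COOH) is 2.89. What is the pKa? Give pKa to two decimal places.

pKa = 4.72

[H+] = 10^(-2.89) = 1.29 × 10^-3 M
At equilibrium [HA] = 0.0892 − 1.29 × 10^-3 = 8.79 × 10^-2 M
Ka = [H+][A-]/[HA] = (1.29 × 10^-3)² / 8.79 × 10^-2 = 1.89 × 10^-5
pKa = -log(1.89 × 10^-5) = 4.72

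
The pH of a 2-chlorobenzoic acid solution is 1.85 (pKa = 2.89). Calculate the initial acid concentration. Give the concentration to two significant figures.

[H+] = 10^(-1.85) = 1.41 × 10^-2 M = x
Ka = 10^(−2.89) = 1.29 × 10^-3
Ka = x²/(C₀ − x) ⇒ C₀ = x + x²/Ka
C₀ = 1.41 × 10^-2 + (1.41 × 10^-2)²/(1.29 × 10^-3) = 1.68 × 10^-1 M

C₀ = 1.7 × 10^-1 M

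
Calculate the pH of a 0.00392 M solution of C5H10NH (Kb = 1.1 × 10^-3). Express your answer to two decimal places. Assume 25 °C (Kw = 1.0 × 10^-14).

C5H10NH + H2O ⇌ C5H10NH2+ + OH-
Kb = x²/(0.00392 − x) = 1.1 × 10^-3
The 5% rule fails; solving x² + Kb·x − Kb·C₀ = 0 exactly:
x = [−0.0011 + √(0.0011² + 1.72e-05)]/2 = 1.60 × 10^-3 M
pOH = 2.80, so pH = 14.00 − pOH = 11.20

pH = 11.20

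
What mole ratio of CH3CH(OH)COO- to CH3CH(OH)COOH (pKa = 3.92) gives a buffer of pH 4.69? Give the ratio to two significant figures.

pH = pKa + log(r) ⇒ log(r) = 4.69 − 3.92 = +0.77
r = [CH3CH(OH)COO-]/[CH3CH(OH)COOH] = 10^(+0.77) = 5.89

ratio = 5.9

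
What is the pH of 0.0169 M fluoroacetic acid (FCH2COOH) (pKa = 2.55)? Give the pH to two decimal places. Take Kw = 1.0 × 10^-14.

pH = 2.25

FCH2COOH ⇌ FCH2COO- + H+
Ka = 10^(−2.55) = 2.82 × 10^-3
Ka = [H+]²/(0.0169 − [H+]) = 2.82 × 10^-3
[H+] is not negligible relative to C₀; solve [H+]² + 0.00282·[H+] − 4.77e-05 = 0.
[H+] = (−Ka + √(Ka² + 4·Ka·C₀))/2 = 5.64 × 10^-3 M
pH = −log(5.64 × 10^-3) = 2.25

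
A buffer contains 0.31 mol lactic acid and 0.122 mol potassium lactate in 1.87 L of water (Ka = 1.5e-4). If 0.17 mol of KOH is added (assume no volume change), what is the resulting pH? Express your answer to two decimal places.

After neutralization: n(CH3CH(OH)COOH) = 0.14 mol, n(CH3CH(OH)COO-) = 0.292 mol.
pKa = −log(1.5 × 10^-4) = 3.824
pH = pKa + log([A⁻]/[HA]) = 3.824 + log(0.292/0.14) = 3.824 +0.319

pH = 4.14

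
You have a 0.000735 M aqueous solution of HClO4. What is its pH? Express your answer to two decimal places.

HClO4 is a strong acid and dissociates completely, so [H+] = 0.000735 M.
pH = -log(0.000735) = 3.13

pH = 3.13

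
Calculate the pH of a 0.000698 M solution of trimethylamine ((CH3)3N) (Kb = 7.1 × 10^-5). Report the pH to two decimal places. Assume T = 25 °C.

(CH3)3N + H2O ⇌ (CH3)3NH+ + OH-
From the ICE table, Kb = x²/(0.000698 − x) = 7.1 × 10^-5.
The 5% rule fails; solving x² + Kb·x − Kb·C₀ = 0 exactly:
x = (−Kb + √(Kb² + 4·Kb·C₀))/2 = 1.90 × 10^-4 M
pOH = 3.72, so pH = 14.00 − pOH = 10.28

pH = 10.28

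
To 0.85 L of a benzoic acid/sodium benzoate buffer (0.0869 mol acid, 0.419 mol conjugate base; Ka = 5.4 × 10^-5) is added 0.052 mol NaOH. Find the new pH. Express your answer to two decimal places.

pH = 5.40

After neutralization: n(C6H5COOH) = 0.0349 mol, n(C6H5COO-) = 0.471 mol.
pKa = −log(5.4 × 10^-5) = 4.268
pH = pKa + log([A⁻]/[HA]) = 4.268 + log(0.471/0.0349) = 4.268 +1.130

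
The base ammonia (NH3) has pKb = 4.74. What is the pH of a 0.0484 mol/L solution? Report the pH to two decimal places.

pH = 10.97

NH3 + H2O ⇌ NH4+ + OH-
Kb = 10^(−4.74) = 1.82 × 10^-5
Let x = [OH-] at equilibrium. Kb = x²/(0.0484 − x).
Since Kb ≪ C₀, x ≈ √(Kb·C₀) = 9.39 × 10^-4 M.
pOH = −log(9.39 × 10^-4) = 3.03; pH = 14.00 − 3.03 = 10.97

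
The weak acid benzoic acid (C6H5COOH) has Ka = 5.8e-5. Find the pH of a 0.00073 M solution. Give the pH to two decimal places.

C6H5COOH ⇌ C6H5COO- + H+
Let x = [H+] at equilibrium. Ka = x²/(0.00073 − x).
x is not negligible relative to C₀; solve x² + 5.8e-05·x − 4.23e-08 = 0.
x = [−5.8e-05 + √(5.8e-05² + 1.69e-07)]/2 = 1.79 × 10^-4 M
pH = −log(1.79 × 10^-4) = 3.75

pH = 3.75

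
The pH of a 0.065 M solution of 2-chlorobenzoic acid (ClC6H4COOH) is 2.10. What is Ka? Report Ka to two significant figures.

[H+] = 10^(-2.10) = 7.94 × 10^-3 M
At equilibrium [HA] = 0.065 − 7.94 × 10^-3 = 5.71 × 10^-2 M
Ka = [H+][A-]/[HA] = (7.94 × 10^-3)² / 5.71 × 10^-2 = 1.1 × 10^-3

Ka = 1.1 × 10^-3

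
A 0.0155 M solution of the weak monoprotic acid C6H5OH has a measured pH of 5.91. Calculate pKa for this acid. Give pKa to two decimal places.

pKa = 10.01

[H+] = 10^(-5.91) = 1.23 × 10^-6 M
At equilibrium [HA] = 0.0155 − 1.23 × 10^-6 = 1.55 × 10^-2 M
Ka = [H+][A-]/[HA] = (1.23 × 10^-6)² / 1.55 × 10^-2 = 9.76 × 10^-11
pKa = -log(9.76 × 10^-11) = 10.01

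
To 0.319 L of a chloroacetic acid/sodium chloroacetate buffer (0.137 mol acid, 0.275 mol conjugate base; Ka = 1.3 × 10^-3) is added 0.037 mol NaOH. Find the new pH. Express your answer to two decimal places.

pH = 3.38

After neutralization: n(ClCH2COOH) = 0.1 mol, n(ClCH2COO-) = 0.312 mol.
pKa = −log(1.3 × 10^-3) = 2.886
pH = pKa + log([A⁻]/[HA]) = 2.886 + log(0.312/0.1) = 2.886 +0.494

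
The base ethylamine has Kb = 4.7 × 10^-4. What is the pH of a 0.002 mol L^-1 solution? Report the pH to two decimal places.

C2H5NH2 + H2O ⇌ C2H5NH3+ + OH-
From the ICE table, Kb = [OH-]²/(0.002 − [OH-]) = 4.7 × 10^-4.
The 5% rule fails; solving [OH-]² + Kb·[OH-] − Kb·C₀ = 0 exactly:
[OH-] = [−0.00047 + √(0.00047² + 3.76e-06)]/2 = 7.63 × 10^-4 M
pOH = 3.12, so pH = 14.00 − pOH = 10.88

pH = 10.88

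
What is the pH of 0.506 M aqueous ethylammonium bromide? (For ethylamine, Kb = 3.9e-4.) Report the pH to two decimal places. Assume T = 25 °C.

C2H5NH3+ is the conjugate acid of the weak base C2H5NH2.
Ka = Kw/Kb = 1.0×10^-14 / 3.9 × 10^-4 = 2.56 × 10^-11
Ka = x²/(0.506 − x) = 2.56 × 10^-11
Assume x ≪ 0.506: x ≈ √(2.56 × 10^-11 × 0.506) = 3.60 × 10^-6 M
(x/C₀ = 0.00071% < 5%, so the approximation holds.)
pH = −log(3.60 × 10^-6) = 5.44

pH = 5.44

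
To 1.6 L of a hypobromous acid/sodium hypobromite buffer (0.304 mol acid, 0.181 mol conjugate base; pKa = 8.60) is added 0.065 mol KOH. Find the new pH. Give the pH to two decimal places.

After neutralization: n(HOBr) = 0.239 mol, n(OBr-) = 0.246 mol.
pH = pKa + log([A⁻]/[HA]) = 8.60 + log(0.246/0.239) = 8.60 +0.013

pH = 8.61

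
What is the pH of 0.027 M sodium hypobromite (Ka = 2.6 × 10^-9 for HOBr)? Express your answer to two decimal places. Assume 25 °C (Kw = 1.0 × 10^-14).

OBr- is the conjugate base of the weak acid HOBr.
Kb = Kw/Ka = 1.0×10^-14 / 2.6 × 10^-9 = 3.85 × 10^-6
Let x = [OH-] at equilibrium. Kb = x²/(0.027 − x).
Since Kb ≪ C₀, x ≈ √(Kb·C₀) = 3.22 × 10^-4 M.
pOH = 3.49, so pH = 14.00 − pOH = 10.51

pH = 10.51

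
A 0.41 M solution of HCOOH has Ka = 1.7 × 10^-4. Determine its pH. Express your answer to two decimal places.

pH = 2.08

HCOOH ⇌ HCOO- + H+
From the ICE table, Ka = [H+]²/(0.41 − [H+]) = 1.7 × 10^-4.
Assume [H+] ≪ 0.41: [H+] ≈ √(1.7 × 10^-4 × 0.41) = 8.35 × 10^-3 M
([H+]/C₀ = 2% < 5%, so the approximation holds.)
pH = −log(8.35 × 10^-3) = 2.08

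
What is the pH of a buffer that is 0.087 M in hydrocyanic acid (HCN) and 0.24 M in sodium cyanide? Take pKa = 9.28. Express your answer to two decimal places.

Henderson–Hasselbalch: pH = pKa + log([CN-]/[HCN]) = 9.28 + log(0.24/0.087)
pH = 9.28 + (+0.441) = 9.72

pH = 9.72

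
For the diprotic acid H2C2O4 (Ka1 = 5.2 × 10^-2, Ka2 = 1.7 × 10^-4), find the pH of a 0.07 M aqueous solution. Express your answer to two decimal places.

Since Ka1 ≫ Ka2, the first ionization dominates [H+].
Ka1 = x²/(0.07 − x) = 5.2 × 10^-2
Solving the quadratic: x = (−Ka1 + √(Ka1² + 4·Ka1·C₀))/2 = 3.97 × 10^-2 M
pH = −log(3.97 × 10^-2) = 1.40

pH = 1.40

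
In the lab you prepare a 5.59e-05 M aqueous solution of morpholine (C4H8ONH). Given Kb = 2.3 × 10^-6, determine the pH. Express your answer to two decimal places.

pH = 9.01

C4H8ONH + H2O ⇌ C4H8ONH2+ + OH-
Kb = x²/(5.59e-05 − x) = 2.3 × 10^-6
x is not negligible relative to C₀; solve x² + 2.3e-06·x − 1.29e-10 = 0.
x = [−2.3e-06 + √(2.3e-06² + 5.14e-10)]/2 = 1.02 × 10^-5 M
pOH = −log(1.02 × 10^-5) = 4.99; pH = 14.00 − 4.99 = 9.01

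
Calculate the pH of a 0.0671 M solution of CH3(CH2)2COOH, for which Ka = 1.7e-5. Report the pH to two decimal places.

pH = 2.97

CH3(CH2)2COOH ⇌ CH3(CH2)2COO- + H+
Ka = [H+]²/(0.0671 − [H+]) = 1.7 × 10^-5
Neglecting [H+] in the denominator: [H+] = √(1.7 × 10^-5 × 0.0671) = 1.07 × 10^-3 M
([H+]/C₀ = 1.6% < 5%, so the approximation holds.)
pH = −log[H+] = −log(1.07 × 10^-3) = 2.97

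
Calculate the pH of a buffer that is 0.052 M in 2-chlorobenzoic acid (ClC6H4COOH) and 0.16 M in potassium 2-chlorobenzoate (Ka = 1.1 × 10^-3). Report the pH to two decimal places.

pH = 3.45

pKa = −log(1.1 × 10^-3) = 2.959
pH = pKa + log([A⁻]/[HA]) = 2.959 + log(0.16/0.052)
pH = 2.959 + (+0.488) = 3.45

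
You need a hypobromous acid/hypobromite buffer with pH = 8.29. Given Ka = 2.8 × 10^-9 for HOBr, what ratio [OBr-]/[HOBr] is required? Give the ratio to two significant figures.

ratio = 0.55

pKa = -log(2.8 × 10^-9) = 8.553
pH = pKa + log(r) ⇒ log(r) = 8.29 − 8.553 = -0.263
r = [OBr-]/[HOBr] = 10^(-0.263) = 0.546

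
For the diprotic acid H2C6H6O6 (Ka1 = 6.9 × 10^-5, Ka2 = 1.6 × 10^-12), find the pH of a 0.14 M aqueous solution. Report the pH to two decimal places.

pH = 2.51

Ka1 ≫ Ka2, so treat the first dissociation as the only significant source of H+.
Ka1 = x²/(0.14 − x) = 6.9 × 10^-5
x ≈ √(6.9 × 10^-5 × 0.14) = 3.11 × 10^-3 M
pH = −log(3.11 × 10^-3) = 2.51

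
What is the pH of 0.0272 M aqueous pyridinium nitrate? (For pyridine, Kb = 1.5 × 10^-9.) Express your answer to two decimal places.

pH = 3.37

C5H5NH+ is the conjugate acid of the weak base C5H5N.
Ka = Kw/Kb = 1.0×10^-14 / 1.5 × 10^-9 = 6.67 × 10^-6
From the ICE table, Ka = x²/(0.0272 − x) = 6.67 × 10^-6.
Assume x ≪ 0.0272: x ≈ √(6.67 × 10^-6 × 0.0272) = 4.26 × 10^-4 M
(x/C₀ = 1.6% < 5%, so the approximation holds.)
pH = −log(4.26 × 10^-4) = 3.37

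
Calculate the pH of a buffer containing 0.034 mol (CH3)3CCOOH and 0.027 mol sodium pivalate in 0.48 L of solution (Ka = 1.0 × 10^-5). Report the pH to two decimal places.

pKa = −log(1.0 × 10^-5) = 5.000
Henderson–Hasselbalch: pH = pKa + log([(CH3)3CCOO-]/[(CH3)3CCOOH]) = 5.000 + log(0.027/0.034)
pH = 5.000 + (-0.100) = 4.90

pH = 4.90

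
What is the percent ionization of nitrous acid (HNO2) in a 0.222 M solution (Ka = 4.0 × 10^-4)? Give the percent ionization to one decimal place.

HNO2 ⇌ NO2- + H+; let x = [H+] at equilibrium.
x ≈ √(Ka·C₀) = √(4.0 × 10^-4 × 0.222) = 9.42 × 10^-3 M
Fraction ionized = 9.42 × 10^-3 / 0.222 = 0.0424 → 4.2%

4.2%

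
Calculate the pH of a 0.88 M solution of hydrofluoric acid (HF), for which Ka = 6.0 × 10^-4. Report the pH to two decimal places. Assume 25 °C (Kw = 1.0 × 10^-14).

HF ⇌ F- + H+
Ka = [H+]²/(0.88 − [H+]) = 6.0 × 10^-4
Since Ka ≪ C₀, [H+] ≈ √(Ka·C₀) = 2.30 × 10^-2 M.
([H+]/C₀ = 2.6% < 5%, so the approximation holds.)
pH = −log(2.30 × 10^-2) = 1.64

pH = 1.64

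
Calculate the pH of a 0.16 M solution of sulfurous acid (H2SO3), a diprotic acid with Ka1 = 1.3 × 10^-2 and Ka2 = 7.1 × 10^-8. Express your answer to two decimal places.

Since Ka1 ≫ Ka2, the first ionization dominates [H+].
Ka1 = x²/(0.16 − x) = 1.3 × 10^-2
Solving the quadratic: x = (−Ka1 + √(Ka1² + 4·Ka1·C₀))/2 = 3.96 × 10^-2 M
pH = −log(3.96 × 10^-2) = 1.40

pH = 1.40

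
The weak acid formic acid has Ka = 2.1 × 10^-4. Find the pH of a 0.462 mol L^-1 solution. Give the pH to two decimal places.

pH = 2.01

HCOOH ⇌ HCOO- + H+
From the ICE table, Ka = [H+]²/(0.462 − [H+]) = 2.1 × 10^-4.
Assume [H+] ≪ 0.462: [H+] ≈ √(2.1 × 10^-4 × 0.462) = 9.85 × 10^-3 M
pH = −log[H+] = −log(9.85 × 10^-3) = 2.01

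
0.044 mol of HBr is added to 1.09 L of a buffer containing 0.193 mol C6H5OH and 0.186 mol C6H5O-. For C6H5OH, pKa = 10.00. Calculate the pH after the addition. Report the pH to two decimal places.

After neutralization: n(C6H5OH) = 0.237 mol, n(C6H5O-) = 0.142 mol.
pH = pKa + log(n_C6H5O-/n_C6H5OH) = 10.00 + log(0.142/0.237) = 10.00 + (-0.222)

pH = 9.78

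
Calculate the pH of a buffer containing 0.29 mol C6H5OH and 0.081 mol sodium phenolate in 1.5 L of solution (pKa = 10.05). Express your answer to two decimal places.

pH = 9.50

pH = pKa + log([A⁻]/[HA]) = 10.05 + log(0.081/0.29)
pH = 10.05 + (-0.554) = 9.50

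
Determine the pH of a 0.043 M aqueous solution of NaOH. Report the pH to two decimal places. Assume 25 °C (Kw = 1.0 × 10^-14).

NaOH is a strong base; [OH-] = 0.043 M.
pOH = -log(0.043) = 1.37
pH = 14.00 - 1.37 = 12.63

pH = 12.63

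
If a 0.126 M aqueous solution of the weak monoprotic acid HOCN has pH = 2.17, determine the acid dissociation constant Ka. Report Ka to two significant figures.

[H+] = 10^(-2.17) = 6.76 × 10^-3 M
At equilibrium [HA] = 0.126 − 6.76 × 10^-3 = 1.19 × 10^-1 M
Ka = [H+][A-]/[HA] = (6.76 × 10^-3)² / 1.19 × 10^-1 = 3.8 × 10^-4

Ka = 3.8 × 10^-4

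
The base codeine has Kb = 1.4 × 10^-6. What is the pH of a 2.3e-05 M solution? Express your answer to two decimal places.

C18H21NO3 + H2O ⇌ C18H22NO3+ + OH-
Kb = [OH-]²/(2.3e-05 − [OH-]) = 1.4 × 10^-6
Here C₀/Kb ≈ 16.4, so the small-[OH-] approximation fails. Use the quadratic:
[OH-] = (−Kb + √(Kb² + 4·Kb·C₀))/2 = 5.02 × 10^-6 M
pOH = −log(5.02 × 10^-6) = 5.30; pH = 14.00 − 5.30 = 8.70

pH = 8.70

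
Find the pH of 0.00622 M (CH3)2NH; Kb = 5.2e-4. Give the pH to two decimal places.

pH = 11.19

(CH3)2NH + H2O ⇌ (CH3)2NH2+ + OH-
From the ICE table, Kb = x²/(0.00622 − x) = 5.2 × 10^-4.
x is not negligible relative to C₀; solve x² + 0.00052·x − 3.23e-06 = 0.
x = [−0.00052 + √(0.00052² + 1.29e-05)]/2 = 1.56 × 10^-3 M
pOH = 2.81, so pH = 14.00 − pOH = 11.19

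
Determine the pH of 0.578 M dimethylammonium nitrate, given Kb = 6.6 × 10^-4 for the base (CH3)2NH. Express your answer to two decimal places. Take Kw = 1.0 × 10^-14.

pH = 5.53

(CH3)2NH2+ is the conjugate acid of the weak base (CH3)2NH.
Ka = Kw/Kb = 1.0×10^-14 / 6.6 × 10^-4 = 1.52 × 10^-11
From the ICE table, Ka = [H+]²/(0.578 − [H+]) = 1.52 × 10^-11.
Assume [H+] ≪ 0.578: [H+] ≈ √(1.52 × 10^-11 × 0.578) = 2.96 × 10^-6 M
Check: 0.00051% ionized — well under 5%, approximation valid.
pH = −log[H+] = −log(2.96 × 10^-6) = 5.53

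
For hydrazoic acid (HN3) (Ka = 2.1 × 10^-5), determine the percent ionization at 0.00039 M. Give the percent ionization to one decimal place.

HN3 ⇌ N3- + H+; let x = [H+] at equilibrium.
Ka = x²/(C₀ − x); solving the quadratic gives x = 8.06 × 10^-5 M.
% ionization = x/C₀ × 100% = 8.06 × 10^-5/0.00039 × 100% = 20.7%

20.7%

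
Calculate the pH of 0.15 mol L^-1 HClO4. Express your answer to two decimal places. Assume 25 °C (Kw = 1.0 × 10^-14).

pH = 0.82

HClO4 is a strong acid and dissociates completely, so [H+] = 0.15 M.
pH = -log(0.15) = 0.82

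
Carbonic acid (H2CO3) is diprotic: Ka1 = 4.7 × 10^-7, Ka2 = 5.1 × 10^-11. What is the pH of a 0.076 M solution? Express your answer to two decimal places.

pH = 3.72

Since Ka1 ≫ Ka2, the first ionization dominates [H+].
Ka1 = x²/(0.076 − x) = 4.7 × 10^-7
x ≈ √(4.7 × 10^-7 × 0.076) = 1.89 × 10^-4 M
pH = −log(1.89 × 10^-4) = 3.72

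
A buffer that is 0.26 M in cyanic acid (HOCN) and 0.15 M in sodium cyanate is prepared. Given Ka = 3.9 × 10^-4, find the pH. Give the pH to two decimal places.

pH = 3.17

pKa = −log(3.9 × 10^-4) = 3.409
Using pH = pKa + log([base]/[acid]) with [base]/[acid] = 0.15/0.26:
pH = 3.409 + (-0.239) = 3.17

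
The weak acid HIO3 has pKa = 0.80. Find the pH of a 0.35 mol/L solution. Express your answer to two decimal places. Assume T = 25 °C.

pH = 0.77

HIO3 ⇌ IO3- + H+
Ka = 10^(−0.80) = 1.58 × 10^-1
Ka = x²/(0.35 − x) = 1.58 × 10^-1
Here C₀/Ka ≈ 2.22, so the small-x approximation fails. Use the quadratic:
x = (−Ka + √(Ka² + 4·Ka·C₀))/2 = 1.69 × 10^-1 M
pH = −log[H+] = −log(1.69 × 10^-1) = 0.77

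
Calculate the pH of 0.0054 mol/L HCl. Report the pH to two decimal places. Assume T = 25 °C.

pH = 2.27

HCl is a strong acid and dissociates completely, so [H+] = 0.0054 M.
pH = -log(0.0054) = 2.27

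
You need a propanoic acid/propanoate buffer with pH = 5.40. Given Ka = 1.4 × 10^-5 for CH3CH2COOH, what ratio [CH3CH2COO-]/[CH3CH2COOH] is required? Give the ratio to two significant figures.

pKa = -log(1.4 × 10^-5) = 4.854
pH = pKa + log(r) ⇒ log(r) = 5.40 − 4.854 = +0.546
r = [CH3CH2COO-]/[CH3CH2COOH] = 10^(+0.546) = 3.52

ratio = 3.5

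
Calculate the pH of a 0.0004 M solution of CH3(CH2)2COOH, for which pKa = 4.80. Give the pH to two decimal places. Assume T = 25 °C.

CH3(CH2)2COOH ⇌ CH3(CH2)2COO- + H+
Ka = 10^(−4.80) = 1.58 × 10^-5
From the ICE table, Ka = x²/(0.0004 − x) = 1.58 × 10^-5.
x is not negligible relative to C₀; solve x² + 1.58e-05·x − 6.32e-09 = 0.
x = (−Ka + √(Ka² + 4·Ka·C₀))/2 = 7.20 × 10^-5 M
pH = −log(7.20 × 10^-5) = 4.14

pH = 4.14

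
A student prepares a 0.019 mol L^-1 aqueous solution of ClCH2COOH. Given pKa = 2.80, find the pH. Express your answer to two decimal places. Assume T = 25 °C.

ClCH2COOH ⇌ ClCH2COO- + H+
Ka = 10^(−2.80) = 1.58 × 10^-3
Let x = [H+] at equilibrium. Ka = x²/(0.019 − x).
x is not negligible relative to C₀; solve x² + 0.00158·x − 3e-05 = 0.
x = (−Ka + √(Ka² + 4·Ka·C₀))/2 = 4.75 × 10^-3 M
pH = −log(4.75 × 10^-3) = 2.32

pH = 2.32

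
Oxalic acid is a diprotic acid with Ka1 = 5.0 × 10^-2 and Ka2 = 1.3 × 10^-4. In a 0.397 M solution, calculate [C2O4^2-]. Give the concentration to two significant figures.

1.3 × 10^-4 M

First ionization gives [H+] ≈ [HC2O4-] = 1.18 × 10^-1 M.
Second step: Ka2 = [H+][C2O4^2-]/[HC2O4-] ≈ [C2O4^2-] (since [H+] ≈ [HC2O4-]).
So [C2O4^2-] ≈ Ka2.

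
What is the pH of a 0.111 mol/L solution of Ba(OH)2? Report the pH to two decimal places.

pH = 13.35

Ba(OH)2 is a strong base (each formula unit releases 2 OH-); [OH-] = 0.222 M.
pOH = -log(0.222) = 0.65
pH = 14.00 - 0.65 = 13.35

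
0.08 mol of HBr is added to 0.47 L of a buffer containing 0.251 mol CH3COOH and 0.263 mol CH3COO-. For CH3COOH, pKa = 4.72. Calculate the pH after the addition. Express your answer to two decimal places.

pH = 4.46

After neutralization: n(CH3COOH) = 0.331 mol, n(CH3COO-) = 0.183 mol.
Henderson–Hasselbalch with mole ratio 0.183/0.331: pH = 4.72 + (-0.257)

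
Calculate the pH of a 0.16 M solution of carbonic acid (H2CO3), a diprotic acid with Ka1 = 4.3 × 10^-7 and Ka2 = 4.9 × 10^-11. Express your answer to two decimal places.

pH = 3.58

Ka1 ≫ Ka2, so treat the first dissociation as the only significant source of H+.
Ka1 = x²/(0.16 − x) = 4.3 × 10^-7
x ≈ √(4.3 × 10^-7 × 0.16) = 2.62 × 10^-4 M
pH = −log(2.62 × 10^-4) = 3.58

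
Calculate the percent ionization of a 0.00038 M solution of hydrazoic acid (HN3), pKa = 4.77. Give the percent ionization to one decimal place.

19.0%

HN3 ⇌ N3- + H+; let x = [H+] at equilibrium.
Ka = 10^(−4.77) = 1.70 × 10^-5
Solve x² + 1.7e-05x − 6.46e-09 = 0 → x = 7.23 × 10^-5 M
% ionization = x/C₀ × 100% = 7.23 × 10^-5/0.00038 × 100% = 19.0%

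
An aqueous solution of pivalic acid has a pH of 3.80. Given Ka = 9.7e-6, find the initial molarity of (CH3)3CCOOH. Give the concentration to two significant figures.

[H+] = 10^(-3.80) = 1.58 × 10^-4 M = x
Ka = x²/(C₀ − x) ⇒ C₀ = x + x²/Ka
C₀ = 1.58 × 10^-4 + (1.58 × 10^-4)²/(9.7 × 10^-6) = 2.73 × 10^-3 M

C₀ = 2.7 × 10^-3 M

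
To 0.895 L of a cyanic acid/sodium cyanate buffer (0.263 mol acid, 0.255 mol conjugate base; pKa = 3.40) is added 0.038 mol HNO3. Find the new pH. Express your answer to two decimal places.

pH = 3.26

After neutralization: n(HOCN) = 0.301 mol, n(OCN-) = 0.217 mol.
Henderson–Hasselbalch with mole ratio 0.217/0.301: pH = 3.40 + (-0.142)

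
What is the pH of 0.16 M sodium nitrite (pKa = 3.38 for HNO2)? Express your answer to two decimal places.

pH = 8.29

NO2- is the conjugate base of the weak acid HNO2.
Ka = 10^(−3.38) = 4.17 × 10^-4
Kb = Kw/Ka = 1.0×10^-14 / 4.17 × 10^-4 = 2.40 × 10^-11
Kb = x²/(0.16 − x) = 2.40 × 10^-11
Since Kb ≪ C₀, x ≈ √(Kb·C₀) = 1.96 × 10^-6 M.
pOH = −log(1.96 × 10^-6) = 5.71; pH = 14.00 − 5.71 = 8.29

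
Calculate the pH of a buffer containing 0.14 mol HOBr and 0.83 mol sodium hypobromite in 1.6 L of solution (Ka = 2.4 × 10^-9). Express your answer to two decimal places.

pKa = −log(2.4 × 10^-9) = 8.620
Using pH = pKa + log([base]/[acid]) with [base]/[acid] = 0.83/0.14:
pH = 8.620 + (+0.773) = 9.39

pH = 9.39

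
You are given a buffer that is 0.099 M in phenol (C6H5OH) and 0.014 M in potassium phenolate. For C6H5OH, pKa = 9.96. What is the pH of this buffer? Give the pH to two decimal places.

Using pH = pKa + log([base]/[acid]) with [base]/[acid] = 0.014/0.099:
pH = 9.96 + (-0.850) = 9.11

pH = 9.11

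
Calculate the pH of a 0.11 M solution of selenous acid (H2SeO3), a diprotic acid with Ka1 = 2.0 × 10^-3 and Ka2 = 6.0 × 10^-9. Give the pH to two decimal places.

Ka1 ≫ Ka2, so treat the first dissociation as the only significant source of H+.
Ka1 = x²/(0.11 − x) = 2.0 × 10^-3
Solving the quadratic: x = (−Ka1 + √(Ka1² + 4·Ka1·C₀))/2 = 1.39 × 10^-2 M
pH = −log(1.39 × 10^-2) = 1.86

pH = 1.86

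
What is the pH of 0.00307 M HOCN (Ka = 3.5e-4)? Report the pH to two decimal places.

pH = 3.06

HOCN ⇌ OCN- + H+
Ka = [H+]²/(0.00307 − [H+]) = 3.5 × 10^-4
[H+] is not negligible relative to C₀; solve [H+]² + 0.00035·[H+] − 1.07e-06 = 0.
[H+] = (−Ka + √(Ka² + 4·Ka·C₀))/2 = 8.76 × 10^-4 M
pH = −log[H+] = −log(8.76 × 10^-4) = 3.06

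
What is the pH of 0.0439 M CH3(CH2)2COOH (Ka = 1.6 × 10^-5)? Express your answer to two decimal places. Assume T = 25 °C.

CH3(CH2)2COOH ⇌ CH3(CH2)2COO- + H+
Let x = [H+] at equilibrium. Ka = x²/(0.0439 − x).
Neglecting x in the denominator: x = √(1.6 × 10^-5 × 0.0439) = 8.38 × 10^-4 M
pH = −log(8.38 × 10^-4) = 3.08

pH = 3.08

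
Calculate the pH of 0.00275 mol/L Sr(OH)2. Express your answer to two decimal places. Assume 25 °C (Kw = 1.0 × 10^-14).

pH = 11.74

Sr(OH)2 is a strong base (each formula unit releases 2 OH-); [OH-] = 0.0055 M.
pOH = -log(0.0055) = 2.26
pH = 14.00 - 2.26 = 11.74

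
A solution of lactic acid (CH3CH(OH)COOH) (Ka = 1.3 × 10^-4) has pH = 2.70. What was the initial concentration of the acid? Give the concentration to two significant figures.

[H+] = 10^(-2.70) = 2.00 × 10^-3 M = x
Ka = x²/(C₀ − x) ⇒ C₀ = x + x²/Ka
C₀ = 2.00 × 10^-3 + (2.00 × 10^-3)²/(1.3 × 10^-4) = 3.28 × 10^-2 M

C₀ = 3.3 × 10^-2 M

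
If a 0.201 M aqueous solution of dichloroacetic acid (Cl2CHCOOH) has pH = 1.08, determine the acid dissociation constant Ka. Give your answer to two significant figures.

[H+] = 10^(-1.08) = 8.32 × 10^-2 M
At equilibrium [HA] = 0.201 − 8.32 × 10^-2 = 1.18 × 10^-1 M
Ka = [H+][A-]/[HA] = (8.32 × 10^-2)² / 1.18 × 10^-1 = 5.9 × 10^-2

Ka = 5.9 × 10^-2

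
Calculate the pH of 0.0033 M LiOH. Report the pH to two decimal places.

pH = 11.52

LiOH is a strong base; [OH-] = 0.0033 M.
pOH = -log(0.0033) = 2.48
pH = 14.00 - 2.48 = 11.52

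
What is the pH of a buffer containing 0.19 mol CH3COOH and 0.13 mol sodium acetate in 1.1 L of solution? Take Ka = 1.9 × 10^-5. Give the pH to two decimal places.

pH = 4.56

pKa = −log(1.9 × 10^-5) = 4.721
Using pH = pKa + log([base]/[acid]) with [base]/[acid] = 0.13/0.19:
pH = 4.721 + (-0.165) = 4.56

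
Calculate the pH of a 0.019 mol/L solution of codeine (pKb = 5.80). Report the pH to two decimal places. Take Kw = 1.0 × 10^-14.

pH = 10.24

C18H21NO3 + H2O ⇌ C18H22NO3+ + OH-
Kb = 10^(−5.80) = 1.58 × 10^-6
Let x = [OH-] at equilibrium. Kb = x²/(0.019 − x).
Assume x ≪ 0.019: x ≈ √(1.58 × 10^-6 × 0.019) = 1.73 × 10^-4 M
(x/C₀ = 0.91% < 5%, so the approximation holds.)
pOH = 3.76, so pH = 14.00 − pOH = 10.24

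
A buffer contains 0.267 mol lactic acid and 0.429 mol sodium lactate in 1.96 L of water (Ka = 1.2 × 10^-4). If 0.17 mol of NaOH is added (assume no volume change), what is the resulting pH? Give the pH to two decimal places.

OH- converts CH3CH(OH)COOH to CH3CH(OH)COO-: CH3CH(OH)COOH → 0.097 mol, CH3CH(OH)COO- → 0.599 mol.
pKa = −log(1.2 × 10^-4) = 3.921
pH = pKa + log(n_CH3CH(OH)COO-/n_CH3CH(OH)COOH) = 3.921 + log(0.599/0.097) = 3.921 + (+0.791)

pH = 4.71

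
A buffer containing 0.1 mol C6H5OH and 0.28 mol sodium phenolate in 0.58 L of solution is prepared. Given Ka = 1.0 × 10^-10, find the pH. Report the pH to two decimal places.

pKa = −log(1.0 × 10^-10) = 10.000
Using pH = pKa + log([base]/[acid]) with [base]/[acid] = 0.28/0.1:
pH = 10.000 + (+0.447) = 10.45

pH = 10.45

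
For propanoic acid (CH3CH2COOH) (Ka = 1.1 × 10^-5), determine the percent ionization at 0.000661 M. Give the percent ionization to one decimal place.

CH3CH2COOH ⇌ CH3CH2COO- + H+; let x = [H+] at equilibrium.
Solve x² + 1.1e-05x − 7.27e-09 = 0 → x = 7.99 × 10^-5 M
% ionization = x/C₀ × 100% = 7.99 × 10^-5/0.000661 × 100% = 12.1%

12.1%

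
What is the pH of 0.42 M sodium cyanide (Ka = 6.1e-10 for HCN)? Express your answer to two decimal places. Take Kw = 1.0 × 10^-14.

CN- is the conjugate base of the weak acid HCN.
Kb = Kw/Ka = 1.0×10^-14 / 6.1 × 10^-10 = 1.64 × 10^-5
Kb = [OH-]²/(0.42 − [OH-]) = 1.64 × 10^-5
Neglecting [OH-] in the denominator: [OH-] = √(1.64 × 10^-5 × 0.42) = 2.62 × 10^-3 M
pOH = 2.58, so pH = 14.00 − pOH = 11.42

pH = 11.42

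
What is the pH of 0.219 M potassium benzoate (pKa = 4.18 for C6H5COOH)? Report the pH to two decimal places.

pH = 8.76

C6H5COO- is the conjugate base of the weak acid C6H5COOH.
Ka = 10^(−4.18) = 6.61 × 10^-5
Kb = Kw/Ka = 1.0×10^-14 / 6.61 × 10^-5 = 1.51 × 10^-10
From the ICE table, Kb = [OH-]²/(0.219 − [OH-]) = 1.51 × 10^-10.
Neglecting [OH-] in the denominator: [OH-] = √(1.51 × 10^-10 × 0.219) = 5.75 × 10^-6 M
pOH = −log(5.75 × 10^-6) = 5.24; pH = 14.00 − 5.24 = 8.76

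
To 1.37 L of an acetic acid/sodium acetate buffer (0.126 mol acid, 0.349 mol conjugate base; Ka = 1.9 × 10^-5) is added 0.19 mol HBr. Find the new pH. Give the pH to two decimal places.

Added H+ converts CH3COO- to CH3COOH: CH3COOH → 0.316 mol, CH3COO- → 0.159 mol.
pKa = −log(1.9 × 10^-5) = 4.721
pH = pKa + log(n_CH3COO-/n_CH3COOH) = 4.721 + log(0.159/0.316) = 4.721 + (-0.298)

pH = 4.42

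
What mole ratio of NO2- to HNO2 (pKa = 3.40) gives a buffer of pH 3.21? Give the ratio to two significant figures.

ratio = 0.65

pH = pKa + log(r) ⇒ log(r) = 3.21 − 3.40 = -0.19
r = [NO2-]/[HNO2] = 10^(-0.19) = 0.646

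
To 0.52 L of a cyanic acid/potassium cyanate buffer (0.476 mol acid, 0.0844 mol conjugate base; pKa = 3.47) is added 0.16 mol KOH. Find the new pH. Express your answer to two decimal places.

OH- converts HOCN to OCN-: HOCN → 0.316 mol, OCN- → 0.244 mol.
Henderson–Hasselbalch with mole ratio 0.244/0.316: pH = 3.47 + (-0.112)

pH = 3.36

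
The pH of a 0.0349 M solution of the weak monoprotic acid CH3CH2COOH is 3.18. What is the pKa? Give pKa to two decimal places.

pKa = 4.89

[H+] = 10^(-3.18) = 6.61 × 10^-4 M
At equilibrium [HA] = 0.0349 − 6.61 × 10^-4 = 3.42 × 10^-2 M
Ka = [H+][A-]/[HA] = (6.61 × 10^-4)² / 3.42 × 10^-2 = 1.28 × 10^-5
pKa = -log(1.28 × 10^-5) = 4.89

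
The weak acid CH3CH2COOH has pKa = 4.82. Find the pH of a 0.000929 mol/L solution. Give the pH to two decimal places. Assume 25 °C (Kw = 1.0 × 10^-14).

CH3CH2COOH ⇌ CH3CH2COO- + H+
Ka = 10^(−4.82) = 1.51 × 10^-5
Ka = x²/(0.000929 − x) = 1.51 × 10^-5
The 5% rule fails; solving x² + Ka·x − Ka·C₀ = 0 exactly:
x = (−Ka + √(Ka² + 4·Ka·C₀))/2 = 1.11 × 10^-4 M
pH = −log[H+] = −log(1.11 × 10^-4) = 3.95

pH = 3.95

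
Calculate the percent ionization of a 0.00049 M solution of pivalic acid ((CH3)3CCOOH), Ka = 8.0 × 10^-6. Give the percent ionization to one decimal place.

(CH3)3CCOOH ⇌ (CH3)3CCOO- + H+; let x = [H+] at equilibrium.
Ka = x²/(C₀ − x); solving the quadratic gives x = 5.87 × 10^-5 M.
Fraction ionized = 5.87 × 10^-5 / 0.00049 = 0.1198 → 12.0%

12.0%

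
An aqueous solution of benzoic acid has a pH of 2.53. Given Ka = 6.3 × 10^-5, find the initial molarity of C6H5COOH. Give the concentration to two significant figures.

C₀ = 1.4 × 10^-1 M

[H+] = 10^(-2.53) = 2.95 × 10^-3 M = x
Ka = x²/(C₀ − x) ⇒ C₀ = x + x²/Ka
C₀ = 2.95 × 10^-3 + (2.95 × 10^-3)²/(6.3 × 10^-5) = 1.41 × 10^-1 M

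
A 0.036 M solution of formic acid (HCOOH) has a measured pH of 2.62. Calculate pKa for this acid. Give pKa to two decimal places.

[H+] = 10^(-2.62) = 2.40 × 10^-3 M
At equilibrium [HA] = 0.036 − 2.40 × 10^-3 = 3.36 × 10^-2 M
Ka = [H+][A-]/[HA] = (2.40 × 10^-3)² / 3.36 × 10^-2 = 1.71 × 10^-4
pKa = -log(1.71 × 10^-4) = 3.77

pKa = 3.77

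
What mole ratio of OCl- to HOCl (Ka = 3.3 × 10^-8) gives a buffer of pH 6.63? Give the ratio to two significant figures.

ratio = 0.14

pKa = -log(3.3 × 10^-8) = 7.481
pH = pKa + log(r) ⇒ log(r) = 6.63 − 7.481 = -0.851
r = [OCl-]/[HOCl] = 10^(-0.851) = 0.141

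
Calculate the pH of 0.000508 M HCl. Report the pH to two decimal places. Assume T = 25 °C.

HCl is a strong acid and dissociates completely, so [H+] = 0.000508 M.
pH = -log(0.000508) = 3.29

pH = 3.29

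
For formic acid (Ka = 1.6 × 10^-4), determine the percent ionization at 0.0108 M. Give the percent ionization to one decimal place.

HCOOH ⇌ HCOO- + H+; let x = [H+] at equilibrium.
Ka = x²/(C₀ − x); solving the quadratic gives x = 1.24 × 10^-3 M.
Fraction ionized = 1.24 × 10^-3 / 0.0108 = 0.1148 → 11.5%

11.5%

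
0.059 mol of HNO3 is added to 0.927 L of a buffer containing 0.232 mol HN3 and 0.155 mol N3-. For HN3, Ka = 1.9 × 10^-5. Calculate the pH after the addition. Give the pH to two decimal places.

After neutralization: n(HN3) = 0.291 mol, n(N3-) = 0.096 mol.
pKa = −log(1.9 × 10^-5) = 4.721
Henderson–Hasselbalch with mole ratio 0.096/0.291: pH = 4.721 + (-0.482)

pH = 4.24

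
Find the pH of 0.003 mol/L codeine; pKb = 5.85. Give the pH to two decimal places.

pH = 9.81

C18H21NO3 + H2O ⇌ C18H22NO3+ + OH-
Kb = 10^(−5.85) = 1.41 × 10^-6
From the ICE table, Kb = x²/(0.003 − x) = 1.41 × 10^-6.
Since Kb ≪ C₀, x ≈ √(Kb·C₀) = 6.50 × 10^-5 M.
pOH = −log(6.50 × 10^-5) = 4.19; pH = 14.00 − 4.19 = 9.81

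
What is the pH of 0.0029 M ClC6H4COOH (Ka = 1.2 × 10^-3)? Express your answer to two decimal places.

ClC6H4COOH ⇌ ClC6H4COO- + H+
From the ICE table, Ka = [H+]²/(0.0029 − [H+]) = 1.2 × 10^-3.
Here C₀/Ka ≈ 2.42, so the small-[H+] approximation fails. Use the quadratic:
[H+] = [−0.0012 + √(0.0012² + 1.39e-05)]/2 = 1.36 × 10^-3 M
pH = −log[H+] = −log(1.36 × 10^-3) = 2.87

pH = 2.87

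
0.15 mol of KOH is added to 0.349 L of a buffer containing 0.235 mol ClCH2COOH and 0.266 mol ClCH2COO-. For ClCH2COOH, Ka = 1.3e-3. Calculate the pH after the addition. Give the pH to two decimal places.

pH = 3.58

OH- converts ClCH2COOH to ClCH2COO-: ClCH2COOH → 0.085 mol, ClCH2COO- → 0.416 mol.
pKa = −log(1.3 × 10^-3) = 2.886
pH = pKa + log([A⁻]/[HA]) = 2.886 + log(0.416/0.085) = 2.886 +0.690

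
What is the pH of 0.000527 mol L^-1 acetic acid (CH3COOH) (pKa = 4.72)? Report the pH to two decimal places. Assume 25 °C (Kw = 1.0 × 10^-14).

CH3COOH ⇌ CH3COO- + H+
Ka = 10^(−4.72) = 1.91 × 10^-5
From the ICE table, Ka = x²/(0.000527 − x) = 1.91 × 10^-5.
Here C₀/Ka ≈ 27.6, so the small-x approximation fails. Use the quadratic:
x = (−Ka + √(Ka² + 4·Ka·C₀))/2 = 9.12 × 10^-5 M
pH = −log[H+] = −log(9.12 × 10^-5) = 4.04

pH = 4.04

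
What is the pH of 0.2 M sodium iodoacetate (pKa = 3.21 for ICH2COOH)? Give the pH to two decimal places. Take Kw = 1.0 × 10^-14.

ICH2COO- is the conjugate base of the weak acid ICH2COOH.
Ka = 10^(−3.21) = 6.17 × 10^-4
Kb = Kw/Ka = 1.0×10^-14 / 6.17 × 10^-4 = 1.62 × 10^-11
Kb = [OH-]²/(0.2 − [OH-]) = 1.62 × 10^-11
Since Kb ≪ C₀, [OH-] ≈ √(Kb·C₀) = 1.80 × 10^-6 M.
Check: 0.0009% ionized — well under 5%, approximation valid.
pOH = −log(1.80 × 10^-6) = 5.74; pH = 14.00 − 5.74 = 8.26

pH = 8.26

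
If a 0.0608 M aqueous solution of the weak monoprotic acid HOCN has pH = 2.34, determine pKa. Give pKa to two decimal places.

pKa = 3.43

[H+] = 10^(-2.34) = 4.57 × 10^-3 M
At equilibrium [HA] = 0.0608 − 4.57 × 10^-3 = 5.62 × 10^-2 M
Ka = [H+][A-]/[HA] = (4.57 × 10^-3)² / 5.62 × 10^-2 = 3.72 × 10^-4
pKa = -log(3.72 × 10^-4) = 3.43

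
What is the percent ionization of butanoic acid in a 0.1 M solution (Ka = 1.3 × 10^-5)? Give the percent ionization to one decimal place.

CH3(CH2)2COOH ⇌ CH3(CH2)2COO- + H+; let x = [H+] at equilibrium.
x ≈ √(Ka·C₀) = √(1.3 × 10^-5 × 0.1) = 1.14 × 10^-3 M
Fraction ionized = 1.14 × 10^-3 / 0.1 = 0.0114 → 1.1%

1.1%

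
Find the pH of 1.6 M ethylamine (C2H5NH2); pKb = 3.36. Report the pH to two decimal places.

C2H5NH2 + H2O ⇌ C2H5NH3+ + OH-
Kb = 10^(−3.36) = 4.37 × 10^-4
Let x = [OH-] at equilibrium. Kb = x²/(1.6 − x).
Assume x ≪ 1.6: x ≈ √(4.37 × 10^-4 × 1.6) = 2.64 × 10^-2 M
pOH = −log(2.64 × 10^-2) = 1.58; pH = 14.00 − 1.58 = 12.42

pH = 12.42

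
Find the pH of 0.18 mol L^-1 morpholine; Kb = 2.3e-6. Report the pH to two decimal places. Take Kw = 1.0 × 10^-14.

C4H8ONH + H2O ⇌ C4H8ONH2+ + OH-
Kb = [OH-]²/(0.18 − [OH-]) = 2.3 × 10^-6
Since Kb ≪ C₀, [OH-] ≈ √(Kb·C₀) = 6.43 × 10^-4 M.
([OH-]/C₀ = 0.36% < 5%, so the approximation holds.)
pOH = 3.19, so pH = 14.00 − pOH = 10.81

pH = 10.81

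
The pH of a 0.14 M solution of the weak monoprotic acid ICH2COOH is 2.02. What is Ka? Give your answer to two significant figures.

Ka = 7.0 × 10^-4

[H+] = 10^(-2.02) = 9.55 × 10^-3 M
At equilibrium [HA] = 0.14 − 9.55 × 10^-3 = 1.30 × 10^-1 M
Ka = [H+][A-]/[HA] = (9.55 × 10^-3)² / 1.30 × 10^-1 = 7.0 × 10^-4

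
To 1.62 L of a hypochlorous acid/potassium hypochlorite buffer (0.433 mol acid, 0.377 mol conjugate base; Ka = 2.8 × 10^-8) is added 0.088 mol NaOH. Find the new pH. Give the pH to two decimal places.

After neutralization: n(HOCl) = 0.345 mol, n(OCl-) = 0.465 mol.
pKa = −log(2.8 × 10^-8) = 7.553
pH = pKa + log(n_OCl-/n_HOCl) = 7.553 + log(0.465/0.345) = 7.553 + (+0.130)

pH = 7.68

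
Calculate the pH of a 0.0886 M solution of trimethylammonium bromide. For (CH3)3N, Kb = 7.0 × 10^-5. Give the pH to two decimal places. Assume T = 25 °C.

pH = 5.45

(CH3)3NH+ is the conjugate acid of the weak base (CH3)3N.
Ka = Kw/Kb = 1.0×10^-14 / 7.0 × 10^-5 = 1.43 × 10^-10
From the ICE table, Ka = [H+]²/(0.0886 − [H+]) = 1.43 × 10^-10.
Neglecting [H+] in the denominator: [H+] = √(1.43 × 10^-10 × 0.0886) = 3.56 × 10^-6 M
Check: 0.004% ionized — well under 5%, approximation valid.
pH = −log(3.56 × 10^-6) = 5.45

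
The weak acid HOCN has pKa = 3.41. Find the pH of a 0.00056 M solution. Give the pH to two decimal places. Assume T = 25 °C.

HOCN ⇌ OCN- + H+
Ka = 10^(−3.41) = 3.89 × 10^-4
From the ICE table, Ka = x²/(0.00056 − x) = 3.89 × 10^-4.
x is not negligible relative to C₀; solve x² + 0.000389·x − 2.18e-07 = 0.
x = (−Ka + √(Ka² + 4·Ka·C₀))/2 = 3.11 × 10^-4 M
pH = −log(3.11 × 10^-4) = 3.51

pH = 3.51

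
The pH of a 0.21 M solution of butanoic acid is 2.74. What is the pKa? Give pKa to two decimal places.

[H+] = 10^(-2.74) = 1.82 × 10^-3 M
At equilibrium [HA] = 0.21 − 1.82 × 10^-3 = 2.08 × 10^-1 M
Ka = [H+][A-]/[HA] = (1.82 × 10^-3)² / 2.08 × 10^-1 = 1.59 × 10^-5
pKa = -log(1.59 × 10^-5) = 4.80

pKa = 4.80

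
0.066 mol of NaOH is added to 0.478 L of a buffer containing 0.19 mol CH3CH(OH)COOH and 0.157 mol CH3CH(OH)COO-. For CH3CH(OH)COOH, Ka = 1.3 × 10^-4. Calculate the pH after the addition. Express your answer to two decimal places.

After neutralization: n(CH3CH(OH)COOH) = 0.124 mol, n(CH3CH(OH)COO-) = 0.223 mol.
pKa = −log(1.3 × 10^-4) = 3.886
pH = pKa + log(n_CH3CH(OH)COO-/n_CH3CH(OH)COOH) = 3.886 + log(0.223/0.124) = 3.886 + (+0.255)

pH = 4.14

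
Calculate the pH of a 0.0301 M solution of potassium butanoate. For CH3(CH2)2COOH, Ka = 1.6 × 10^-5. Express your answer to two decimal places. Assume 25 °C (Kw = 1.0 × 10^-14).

CH3(CH2)2COO- is the conjugate base of the weak acid CH3(CH2)2COOH.
Kb = Kw/Ka = 1.0×10^-14 / 1.6 × 10^-5 = 6.25 × 10^-10
From the ICE table, Kb = [OH-]²/(0.0301 − [OH-]) = 6.25 × 10^-10.
Neglecting [OH-] in the denominator: [OH-] = √(6.25 × 10^-10 × 0.0301) = 4.34 × 10^-6 M
pOH = 5.36, so pH = 14.00 − pOH = 8.64

pH = 8.64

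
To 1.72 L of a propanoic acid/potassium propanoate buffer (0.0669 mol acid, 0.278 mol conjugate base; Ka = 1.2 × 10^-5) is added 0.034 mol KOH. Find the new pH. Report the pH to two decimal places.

After neutralization: n(CH3CH2COOH) = 0.0329 mol, n(CH3CH2COO-) = 0.312 mol.
pKa = −log(1.2 × 10^-5) = 4.921
Henderson–Hasselbalch with mole ratio 0.312/0.0329: pH = 4.921 + (+0.977)

pH = 5.90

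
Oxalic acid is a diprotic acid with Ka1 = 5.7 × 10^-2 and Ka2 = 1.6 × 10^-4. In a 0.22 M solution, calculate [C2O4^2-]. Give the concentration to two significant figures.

1.6 × 10^-4 M

First ionization gives [H+] ≈ [HC2O4-] = 8.71 × 10^-2 M.
Second step: Ka2 = [H+][C2O4^2-]/[HC2O4-] ≈ [C2O4^2-] (since [H+] ≈ [HC2O4-]).
So [C2O4^2-] ≈ Ka2.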